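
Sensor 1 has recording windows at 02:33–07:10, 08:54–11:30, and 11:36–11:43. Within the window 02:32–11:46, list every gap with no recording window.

02:32–02:33, 07:10–08:54, 11:30–11:36, 11:43–11:46

After merging, the occupied span is 02:33–07:10, 08:54–11:30, 11:36–11:43.
Gaps within 02:32–11:46: 02:32–02:33, 07:10–08:54, 11:30–11:36, 11:43–11:46.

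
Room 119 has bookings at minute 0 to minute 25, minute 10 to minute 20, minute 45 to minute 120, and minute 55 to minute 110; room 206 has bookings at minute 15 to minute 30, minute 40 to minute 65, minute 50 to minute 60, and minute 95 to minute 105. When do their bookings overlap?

minute 15 to minute 25, minute 45 to minute 65, minute 95 to minute 105

A, merged: minute 0 to minute 25, minute 45 to minute 120.
B, merged: minute 15 to minute 30, minute 40 to minute 65, minute 95 to minute 105.
minute 0 to minute 25 meets the second set on minute 15 to minute 25.
minute 45 to minute 120 meets the second set on minute 45 to minute 65, minute 95 to minute 105.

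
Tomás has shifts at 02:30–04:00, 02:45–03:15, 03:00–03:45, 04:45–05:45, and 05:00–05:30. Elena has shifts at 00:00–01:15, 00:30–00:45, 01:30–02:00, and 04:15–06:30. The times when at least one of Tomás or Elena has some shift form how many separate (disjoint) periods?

4

Merge the first list: 02:30-04:00, 04:45-05:45.
Merge the second list: 00:00-01:15, 01:30-02:00, 04:15-06:30.
A ∪ B = 00:00-01:15, 01:30-02:00, 02:30-04:00, 04:15-06:30.
That is 4 disjoint pieces.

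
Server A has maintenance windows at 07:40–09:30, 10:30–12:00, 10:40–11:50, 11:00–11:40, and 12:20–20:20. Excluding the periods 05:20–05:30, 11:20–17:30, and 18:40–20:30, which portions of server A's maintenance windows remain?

First set merges to 07:40–09:30, 10:30–12:00, 12:20–20:20.
07:40–09:30 is untouched.
10:30–12:00 with B removed leaves 10:30–11:20.
12:20–20:20 with B removed leaves 17:30–18:40.

07:40–09:30, 10:30–11:20, 17:30–18:40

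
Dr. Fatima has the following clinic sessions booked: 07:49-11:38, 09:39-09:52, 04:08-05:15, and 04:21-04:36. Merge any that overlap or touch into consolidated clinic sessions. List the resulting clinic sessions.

04:08-05:15, 07:49-11:38

Sort by start: 04:08-05:15, 04:21-04:36, 07:49-11:38, 09:39-09:52.
04:21-04:36 overlaps/touches 04:08-05:15 → extend to 04:08-05:15.
07:49-11:38 is disjoint → start new block.
09:39-09:52 overlaps/touches 07:49-11:38 → extend to 07:49-11:38.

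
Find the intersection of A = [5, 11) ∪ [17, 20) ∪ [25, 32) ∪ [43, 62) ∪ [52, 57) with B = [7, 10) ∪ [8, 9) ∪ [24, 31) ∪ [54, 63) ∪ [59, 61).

Merge the first list: [5, 11), [17, 20), [25, 32), [43, 62).
Merge the second list: [7, 10), [24, 31), [54, 63).
[5, 11) overlaps B on [7, 10).
[17, 20) falls entirely outside B.
[25, 32) overlaps B on [25, 31).
[43, 62) overlaps B on [54, 62).

[7, 10) ∪ [25, 31) ∪ [54, 62)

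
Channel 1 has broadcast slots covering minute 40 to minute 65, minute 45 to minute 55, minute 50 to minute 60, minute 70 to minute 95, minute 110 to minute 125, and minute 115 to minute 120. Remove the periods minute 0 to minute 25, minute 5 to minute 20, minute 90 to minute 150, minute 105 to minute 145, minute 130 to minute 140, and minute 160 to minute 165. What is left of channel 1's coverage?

Merge the first list: minute 40 to minute 65, minute 70 to minute 95, minute 110 to minute 125.
Merge the second list: minute 0 to minute 25, minute 90 to minute 150, minute 160 to minute 165.
minute 40 to minute 65: nothing removed.
minute 70 to minute 95 \ B = minute 70 to minute 90.
minute 110 to minute 125: entirely removed.

minute 40 to minute 65, minute 70 to minute 90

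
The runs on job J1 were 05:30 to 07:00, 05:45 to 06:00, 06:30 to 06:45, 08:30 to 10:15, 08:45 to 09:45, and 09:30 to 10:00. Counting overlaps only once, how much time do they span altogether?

3 h 15 min

Merged: 05:30–07:00, 08:30–10:15.
Lengths: 1 h 30 min + 1 h 45 min = 3 h 15 min.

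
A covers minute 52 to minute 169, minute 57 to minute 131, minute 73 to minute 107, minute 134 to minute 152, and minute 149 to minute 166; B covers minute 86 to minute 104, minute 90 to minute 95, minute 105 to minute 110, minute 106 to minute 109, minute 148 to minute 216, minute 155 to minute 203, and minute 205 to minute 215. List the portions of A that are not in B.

minute 52 to minute 86, minute 104 to minute 105, minute 110 to minute 148

Merge the first list: minute 52 to minute 169.
Merge the second list: minute 86 to minute 104, minute 105 to minute 110, minute 148 to minute 216.
minute 52 to minute 169 with B removed leaves minute 52 to minute 86, minute 104 to minute 105, minute 110 to minute 148.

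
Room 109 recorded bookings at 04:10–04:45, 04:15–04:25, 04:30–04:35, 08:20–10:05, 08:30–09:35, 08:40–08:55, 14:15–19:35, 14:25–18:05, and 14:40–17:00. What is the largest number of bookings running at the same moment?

3

Walk the sorted start/end points keeping a running depth.
The depth first hits 3 at 08:40.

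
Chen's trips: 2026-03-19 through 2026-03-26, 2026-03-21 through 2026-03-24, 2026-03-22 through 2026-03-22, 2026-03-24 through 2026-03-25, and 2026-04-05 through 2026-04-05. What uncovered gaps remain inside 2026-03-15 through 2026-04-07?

After merging, the occupied span is 2026-03-19 through 2026-03-26, 2026-04-05 through 2026-04-05.
Gaps within 2026-03-15 through 2026-04-07: 2026-03-15 through 2026-03-18, 2026-03-27 through 2026-04-04, 2026-04-06 through 2026-04-07.

2026-03-15 through 2026-03-18, 2026-03-27 through 2026-04-04, 2026-04-06 through 2026-04-07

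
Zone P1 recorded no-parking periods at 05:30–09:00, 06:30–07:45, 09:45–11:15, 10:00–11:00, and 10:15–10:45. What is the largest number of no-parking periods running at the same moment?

At 10:15, 3 of the intervals are simultaneously active.
No point has more.

3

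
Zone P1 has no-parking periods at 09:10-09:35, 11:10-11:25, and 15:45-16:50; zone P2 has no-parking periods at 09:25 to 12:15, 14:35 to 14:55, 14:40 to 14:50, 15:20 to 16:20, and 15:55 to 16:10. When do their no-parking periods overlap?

Second set merges to 09:25–12:15, 14:35–14:55, 15:20–16:20.
09:10–09:35 overlaps B on 09:25–09:35.
11:10–11:25 overlaps B on 11:10–11:25.
15:45–16:50 overlaps B on 15:45–16:20.

09:25–09:35, 11:10–11:25, 15:45–16:20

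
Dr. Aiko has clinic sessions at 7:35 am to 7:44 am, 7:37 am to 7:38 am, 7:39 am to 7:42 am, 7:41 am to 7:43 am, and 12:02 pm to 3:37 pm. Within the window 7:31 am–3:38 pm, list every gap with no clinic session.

Covered (merged): 7:35 am–7:44 am, 12:02 pm–3:37 pm.
Uncovered inside 7:31 am–3:38 pm: 7:31 am–7:35 am, 7:44 am–12:02 pm, 3:37 pm–3:38 pm.

7:31 am–7:35 am, 7:44 am–12:02 pm, 3:37 pm–3:38 pm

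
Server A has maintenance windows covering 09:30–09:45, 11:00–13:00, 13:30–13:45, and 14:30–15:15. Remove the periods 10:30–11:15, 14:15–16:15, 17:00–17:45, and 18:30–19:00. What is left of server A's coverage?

09:30–09:45, 11:15–13:00, 13:30–13:45

09:30–09:45 is untouched.
11:00–13:00 with B removed leaves 11:15–13:00.
13:30–13:45 is untouched.
14:30–15:15 lies entirely inside B → drops out.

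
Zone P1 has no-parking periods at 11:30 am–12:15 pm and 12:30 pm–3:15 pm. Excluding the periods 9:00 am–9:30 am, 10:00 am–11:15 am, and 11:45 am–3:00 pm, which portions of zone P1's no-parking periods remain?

11:30 am–12:15 pm minus B → 11:30 am–11:45 am.
12:30 pm–3:15 pm minus B → 3:00 pm–3:15 pm.

11:30 am–11:45 am, 3:00 pm–3:15 pm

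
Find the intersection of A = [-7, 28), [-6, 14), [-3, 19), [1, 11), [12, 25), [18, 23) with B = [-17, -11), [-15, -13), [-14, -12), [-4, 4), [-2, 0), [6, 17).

[-4, 4) ∪ [6, 17)

Merge the first list: [-7, 28).
Merge the second list: [-17, -11), [-4, 4), [6, 17).
[-7, 28) overlaps B on [-4, 4), [6, 17).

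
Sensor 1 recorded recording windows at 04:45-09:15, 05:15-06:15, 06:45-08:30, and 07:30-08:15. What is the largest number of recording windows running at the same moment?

3

At 07:30, 3 of the intervals are simultaneously active.
No point has more.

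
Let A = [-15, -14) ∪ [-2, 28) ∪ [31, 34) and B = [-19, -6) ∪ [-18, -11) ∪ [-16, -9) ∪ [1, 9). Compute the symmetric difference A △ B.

B, merged: [-19, -6), [1, 9).
A \ B = [-2, 1), [9, 28), [31, 34).
B \ A = [-19, -15), [-14, -6).
Union of the two gives the symmetric difference.

[-19, -15) ∪ [-14, -6) ∪ [-2, 1) ∪ [9, 28) ∪ [31, 34)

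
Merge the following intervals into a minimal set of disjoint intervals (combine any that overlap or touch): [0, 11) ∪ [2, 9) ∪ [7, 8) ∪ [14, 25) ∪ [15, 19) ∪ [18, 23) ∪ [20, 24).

[2, 9) overlaps/touches [0, 11) → extend to [0, 11).
[7, 8) overlaps/touches [0, 11) → extend to [0, 11).
[14, 25) is disjoint → start new block.
[15, 19) overlaps/touches [14, 25) → extend to [14, 25).
[18, 23) overlaps/touches [14, 25) → extend to [14, 25).
[20, 24) overlaps/touches [14, 25) → extend to [14, 25).

[0, 11) ∪ [14, 25)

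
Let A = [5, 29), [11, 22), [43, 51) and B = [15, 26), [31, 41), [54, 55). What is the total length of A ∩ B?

11

Merge the first list: [5, 29), [43, 51).
A ∩ B = [15, 26).
Total: 11.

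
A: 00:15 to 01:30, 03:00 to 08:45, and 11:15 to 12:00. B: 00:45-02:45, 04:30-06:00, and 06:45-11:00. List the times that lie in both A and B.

00:45–01:30, 04:30–06:00, 06:45–08:45

00:15–01:30 meets the second set on 00:45–01:30.
03:00–08:45 meets the second set on 04:30–06:00, 06:45–08:45.
11:15–12:00: no overlap with the second set.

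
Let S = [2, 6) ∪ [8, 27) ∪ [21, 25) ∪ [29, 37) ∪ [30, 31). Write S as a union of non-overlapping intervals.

[8, 27) is disjoint → start new block.
[21, 25) overlaps/touches [8, 27) → extend to [8, 27).
[29, 37) is disjoint → start new block.
[30, 31) overlaps/touches [29, 37) → extend to [29, 37).

[2, 6) ∪ [8, 27) ∪ [29, 37)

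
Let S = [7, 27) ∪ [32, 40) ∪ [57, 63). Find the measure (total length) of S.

Merged: [7, 27), [32, 40), [57, 63).
Lengths: 20 + 8 + 6 = 34.

34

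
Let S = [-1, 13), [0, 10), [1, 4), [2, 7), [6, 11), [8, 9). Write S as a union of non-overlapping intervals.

[-1, 13)

[0, 10) overlaps/touches [-1, 13) → extend to [-1, 13).
[1, 4) overlaps/touches [-1, 13) → extend to [-1, 13).
[2, 7) overlaps/touches [-1, 13) → extend to [-1, 13).
[6, 11) overlaps/touches [-1, 13) → extend to [-1, 13).
[8, 9) overlaps/touches [-1, 13) → extend to [-1, 13).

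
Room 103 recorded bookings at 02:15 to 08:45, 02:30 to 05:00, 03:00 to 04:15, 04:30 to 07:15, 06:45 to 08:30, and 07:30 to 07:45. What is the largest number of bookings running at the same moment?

Walk the sorted start/end points keeping a running depth.
The depth first hits 3 at 03:00.

3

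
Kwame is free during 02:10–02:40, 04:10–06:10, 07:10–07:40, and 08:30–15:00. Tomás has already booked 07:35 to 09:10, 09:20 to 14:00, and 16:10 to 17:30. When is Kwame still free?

02:10-02:40, 04:10-06:10, 07:10-07:35, 09:10-09:20, 14:00-15:00

02:10-02:40: nothing removed.
04:10-06:10: nothing removed.
07:10-07:40 \ B = 07:10-07:35.
08:30-15:00 \ B = 09:10-09:20, 14:00-15:00.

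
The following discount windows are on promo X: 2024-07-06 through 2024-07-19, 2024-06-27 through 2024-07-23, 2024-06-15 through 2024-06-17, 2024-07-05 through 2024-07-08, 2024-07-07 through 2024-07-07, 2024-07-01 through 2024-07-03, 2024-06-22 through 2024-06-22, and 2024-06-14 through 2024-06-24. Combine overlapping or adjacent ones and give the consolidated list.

2024-06-14 through 2024-06-24, 2024-06-27 through 2024-07-23

Sort by start: 2024-06-14 through 2024-06-24, 2024-06-15 through 2024-06-17, 2024-06-22 through 2024-06-22, 2024-06-27 through 2024-07-23, 2024-07-01 through 2024-07-03, 2024-07-05 through 2024-07-08, 2024-07-06 through 2024-07-19, 2024-07-07 through 2024-07-07.
2024-06-15 through 2024-06-17 overlaps/touches 2024-06-14 through 2024-06-24 → extend to 2024-06-14 through 2024-06-24.
2024-06-22 through 2024-06-22 overlaps/touches 2024-06-14 through 2024-06-24 → extend to 2024-06-14 through 2024-06-24.
2024-06-27 through 2024-07-23 is disjoint → start new block.
2024-07-01 through 2024-07-03 overlaps/touches 2024-06-27 through 2024-07-23 → extend to 2024-06-27 through 2024-07-23.
2024-07-05 through 2024-07-08 overlaps/touches 2024-06-27 through 2024-07-23 → extend to 2024-06-27 through 2024-07-23.
2024-07-06 through 2024-07-19 overlaps/touches 2024-06-27 through 2024-07-23 → extend to 2024-06-27 through 2024-07-23.
2024-07-07 through 2024-07-07 overlaps/touches 2024-06-27 through 2024-07-23 → extend to 2024-06-27 through 2024-07-23.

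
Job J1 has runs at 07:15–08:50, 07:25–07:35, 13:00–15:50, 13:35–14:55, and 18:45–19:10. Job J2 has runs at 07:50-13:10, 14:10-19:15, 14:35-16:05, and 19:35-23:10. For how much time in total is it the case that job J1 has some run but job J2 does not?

A, merged: 07:15–08:50, 13:00–15:50, 18:45–19:10.
B, merged: 07:50–13:10, 14:10–19:15, 19:35–23:10.
A \ B = 07:15–07:50, 13:10–14:10.
Total: 35 min + 1 h = 1 h 35 min.

1 h 35 min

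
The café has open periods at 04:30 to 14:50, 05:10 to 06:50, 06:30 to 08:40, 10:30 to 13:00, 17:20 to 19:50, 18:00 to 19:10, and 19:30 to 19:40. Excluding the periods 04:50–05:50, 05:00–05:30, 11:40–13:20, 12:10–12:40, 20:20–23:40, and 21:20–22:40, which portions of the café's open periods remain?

First set merges to 04:30–14:50, 17:20–19:50.
Second set merges to 04:50–05:50, 11:40–13:20, 20:20–23:40.
04:30–14:50 with B removed leaves 04:30–04:50, 05:50–11:40, 13:20–14:50.
17:20–19:50 is untouched.

04:30–04:50, 05:50–11:40, 13:20–14:50, 17:20–19:50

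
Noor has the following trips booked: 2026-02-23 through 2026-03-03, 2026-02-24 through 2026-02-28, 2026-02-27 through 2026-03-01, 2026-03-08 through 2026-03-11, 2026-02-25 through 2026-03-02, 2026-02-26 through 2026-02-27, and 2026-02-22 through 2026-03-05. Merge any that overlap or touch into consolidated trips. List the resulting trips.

Sort by start: 2026-02-22 through 2026-03-05, 2026-02-23 through 2026-03-03, 2026-02-24 through 2026-02-28, 2026-02-25 through 2026-03-02, 2026-02-26 through 2026-02-27, 2026-02-27 through 2026-03-01, 2026-03-08 through 2026-03-11.
2026-02-23 through 2026-03-03 overlaps/touches 2026-02-22 through 2026-03-05 → extend to 2026-02-22 through 2026-03-05.
2026-02-24 through 2026-02-28 overlaps/touches 2026-02-22 through 2026-03-05 → extend to 2026-02-22 through 2026-03-05.
2026-02-25 through 2026-03-02 overlaps/touches 2026-02-22 through 2026-03-05 → extend to 2026-02-22 through 2026-03-05.
2026-02-26 through 2026-02-27 overlaps/touches 2026-02-22 through 2026-03-05 → extend to 2026-02-22 through 2026-03-05.
2026-02-27 through 2026-03-01 overlaps/touches 2026-02-22 through 2026-03-05 → extend to 2026-02-22 through 2026-03-05.
2026-03-08 through 2026-03-11 is disjoint → start new block.

2026-02-22 through 2026-03-05, 2026-03-08 through 2026-03-11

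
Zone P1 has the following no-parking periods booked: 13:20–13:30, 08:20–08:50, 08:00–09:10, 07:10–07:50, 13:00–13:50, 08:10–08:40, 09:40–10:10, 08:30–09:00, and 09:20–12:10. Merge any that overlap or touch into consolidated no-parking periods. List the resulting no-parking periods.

07:10–07:50, 08:00–09:10, 09:20–12:10, 13:00–13:50

Sort by start: 07:10–07:50, 08:00–09:10, 08:10–08:40, 08:20–08:50, 08:30–09:00, 09:20–12:10, 09:40–10:10, 13:00–13:50, 13:20–13:30.
08:00–09:10 is disjoint → start new block.
08:10–08:40 overlaps/touches 08:00–09:10 → extend to 08:00–09:10.
08:20–08:50 overlaps/touches 08:00–09:10 → extend to 08:00–09:10.
08:30–09:00 overlaps/touches 08:00–09:10 → extend to 08:00–09:10.
09:20–12:10 is disjoint → start new block.
09:40–10:10 overlaps/touches 09:20–12:10 → extend to 09:20–12:10.
13:00–13:50 is disjoint → start new block.
13:20–13:30 overlaps/touches 13:00–13:50 → extend to 13:00–13:50.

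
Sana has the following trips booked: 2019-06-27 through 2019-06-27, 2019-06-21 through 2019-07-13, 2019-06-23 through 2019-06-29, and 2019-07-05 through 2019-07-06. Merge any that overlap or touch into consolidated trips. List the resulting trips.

2019-06-21 through 2019-07-13

Sort by start: 2019-06-21 through 2019-07-13, 2019-06-23 through 2019-06-29, 2019-06-27 through 2019-06-27, 2019-07-05 through 2019-07-06.
2019-06-23 through 2019-06-29 overlaps/touches 2019-06-21 through 2019-07-13 → extend to 2019-06-21 through 2019-07-13.
2019-06-27 through 2019-06-27 overlaps/touches 2019-06-21 through 2019-07-13 → extend to 2019-06-21 through 2019-07-13.
2019-07-05 through 2019-07-06 overlaps/touches 2019-06-21 through 2019-07-13 → extend to 2019-06-21 through 2019-07-13.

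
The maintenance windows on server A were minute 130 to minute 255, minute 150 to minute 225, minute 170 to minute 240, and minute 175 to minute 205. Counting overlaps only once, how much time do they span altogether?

Merged: minute 130 to minute 255.
Length: 125 minutes.

125 minutes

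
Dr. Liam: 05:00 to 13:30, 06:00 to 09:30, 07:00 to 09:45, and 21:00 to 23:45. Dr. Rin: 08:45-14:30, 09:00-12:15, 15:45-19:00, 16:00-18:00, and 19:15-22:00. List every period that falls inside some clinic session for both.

First set merges to 05:00–13:30, 21:00–23:45.
Second set merges to 08:45–14:30, 15:45–19:00, 19:15–22:00.
05:00–13:30 overlaps B on 08:45–13:30.
21:00–23:45 overlaps B on 21:00–22:00.

08:45–13:30, 21:00–22:00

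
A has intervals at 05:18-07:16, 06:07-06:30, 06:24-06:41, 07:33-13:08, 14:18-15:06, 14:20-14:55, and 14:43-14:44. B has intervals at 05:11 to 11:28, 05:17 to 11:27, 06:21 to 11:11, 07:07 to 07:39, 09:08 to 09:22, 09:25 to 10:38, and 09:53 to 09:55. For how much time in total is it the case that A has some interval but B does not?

2 h 28 min

A, merged: 05:18-07:16, 07:33-13:08, 14:18-15:06.
B, merged: 05:11-11:28.
A \ B = 11:28-13:08, 14:18-15:06.
Total: 1 h 40 min + 48 min = 2 h 28 min.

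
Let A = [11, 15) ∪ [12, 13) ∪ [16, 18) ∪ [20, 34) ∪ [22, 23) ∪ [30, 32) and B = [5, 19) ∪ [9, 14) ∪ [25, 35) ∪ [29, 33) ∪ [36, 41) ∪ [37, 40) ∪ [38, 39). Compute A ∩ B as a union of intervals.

Merge the first list: [11, 15), [16, 18), [20, 34).
Merge the second list: [5, 19), [25, 35), [36, 41).
[11, 15) ∩ B → [11, 15).
[16, 18) ∩ B → [16, 18).
[20, 34) ∩ B → [25, 34).

[11, 15) ∪ [16, 18) ∪ [25, 34)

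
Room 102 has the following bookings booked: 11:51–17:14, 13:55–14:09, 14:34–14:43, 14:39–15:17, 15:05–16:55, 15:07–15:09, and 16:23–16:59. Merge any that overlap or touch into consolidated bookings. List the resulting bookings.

11:51–17:14

13:55–14:09 overlaps/touches 11:51–17:14 → extend to 11:51–17:14.
14:34–14:43 overlaps/touches 11:51–17:14 → extend to 11:51–17:14.
14:39–15:17 overlaps/touches 11:51–17:14 → extend to 11:51–17:14.
15:05–16:55 overlaps/touches 11:51–17:14 → extend to 11:51–17:14.
15:07–15:09 overlaps/touches 11:51–17:14 → extend to 11:51–17:14.
16:23–16:59 overlaps/touches 11:51–17:14 → extend to 11:51–17:14.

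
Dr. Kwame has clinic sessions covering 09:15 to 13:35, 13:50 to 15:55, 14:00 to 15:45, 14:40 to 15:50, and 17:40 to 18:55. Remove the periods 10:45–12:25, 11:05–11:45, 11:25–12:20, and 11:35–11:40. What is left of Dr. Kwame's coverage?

Merge the first list: 09:15–13:35, 13:50–15:55, 17:40–18:55.
Merge the second list: 10:45–12:25.
09:15–13:35 with B removed leaves 09:15–10:45, 12:25–13:35.
13:50–15:55 is untouched.
17:40–18:55 is untouched.

09:15–10:45, 12:25–13:35, 13:50–15:55, 17:40–18:55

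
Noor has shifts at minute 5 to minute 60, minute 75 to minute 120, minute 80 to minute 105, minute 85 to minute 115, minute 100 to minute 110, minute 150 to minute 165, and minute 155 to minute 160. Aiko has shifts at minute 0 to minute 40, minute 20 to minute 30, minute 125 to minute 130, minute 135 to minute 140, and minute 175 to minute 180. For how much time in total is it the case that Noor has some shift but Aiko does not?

80 minutes

A, merged: minute 5 to minute 60, minute 75 to minute 120, minute 150 to minute 165.
B, merged: minute 0 to minute 40, minute 125 to minute 130, minute 135 to minute 140, minute 175 to minute 180.
A \ B = minute 40 to minute 60, minute 75 to minute 120, minute 150 to minute 165.
Total: 20 minutes + 45 minutes + 15 minutes = 80 minutes.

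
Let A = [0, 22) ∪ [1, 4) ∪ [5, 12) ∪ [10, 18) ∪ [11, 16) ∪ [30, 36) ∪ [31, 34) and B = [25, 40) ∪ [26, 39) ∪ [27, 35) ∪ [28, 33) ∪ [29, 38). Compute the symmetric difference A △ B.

[0, 22) ∪ [25, 30) ∪ [36, 40)

A, merged: [0, 22), [30, 36).
B, merged: [25, 40).
A \ B = [0, 22).
B \ A = [25, 30), [36, 40).
Union of the two gives the symmetric difference.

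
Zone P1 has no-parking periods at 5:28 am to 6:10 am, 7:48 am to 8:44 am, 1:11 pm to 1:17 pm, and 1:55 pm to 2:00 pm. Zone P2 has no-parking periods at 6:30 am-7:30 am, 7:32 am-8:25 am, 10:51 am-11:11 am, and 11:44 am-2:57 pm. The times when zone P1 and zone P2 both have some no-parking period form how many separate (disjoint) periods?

3

A ∩ B = 7:48 am–8:25 am, 1:11 pm–1:17 pm, 1:55 pm–2:00 pm.
That is 3 disjoint pieces.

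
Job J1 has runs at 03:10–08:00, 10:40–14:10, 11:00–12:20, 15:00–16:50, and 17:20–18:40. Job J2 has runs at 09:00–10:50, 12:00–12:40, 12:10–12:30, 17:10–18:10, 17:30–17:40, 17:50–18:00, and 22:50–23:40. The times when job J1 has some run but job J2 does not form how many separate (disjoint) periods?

First set merges to 03:10–08:00, 10:40–14:10, 15:00–16:50, 17:20–18:40.
Second set merges to 09:00–10:50, 12:00–12:40, 17:10–18:10, 22:50–23:40.
A \ B = 03:10–08:00, 10:50–12:00, 12:40–14:10, 15:00–16:50, 18:10–18:40.
That is 5 disjoint pieces.

5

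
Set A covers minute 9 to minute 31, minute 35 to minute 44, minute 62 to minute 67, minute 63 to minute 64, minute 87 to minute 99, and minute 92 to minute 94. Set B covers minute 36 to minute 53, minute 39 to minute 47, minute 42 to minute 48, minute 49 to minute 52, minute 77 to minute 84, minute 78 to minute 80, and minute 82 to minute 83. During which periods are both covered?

Merge the first list: minute 9 to minute 31, minute 35 to minute 44, minute 62 to minute 67, minute 87 to minute 99.
Merge the second list: minute 36 to minute 53, minute 77 to minute 84.
minute 9 to minute 31: no overlap with the second set.
minute 35 to minute 44 meets the second set on minute 36 to minute 44.
minute 62 to minute 67: no overlap with the second set.
minute 87 to minute 99: no overlap with the second set.

minute 36 to minute 44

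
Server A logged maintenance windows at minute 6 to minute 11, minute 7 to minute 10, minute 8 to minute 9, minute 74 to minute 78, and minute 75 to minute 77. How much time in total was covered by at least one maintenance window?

Merged: minute 6 to minute 11, minute 74 to minute 78.
Lengths: 5 minutes + 4 minutes = 9 minutes.

9 minutes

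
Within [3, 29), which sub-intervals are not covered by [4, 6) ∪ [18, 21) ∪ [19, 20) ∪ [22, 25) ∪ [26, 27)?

Covered (merged): [4, 6), [18, 21), [22, 25), [26, 27).
Gaps within [3, 29): [3, 4), [6, 18), [21, 22), [25, 26), [27, 29).

[3, 4) ∪ [6, 18) ∪ [21, 22) ∪ [25, 26) ∪ [27, 29)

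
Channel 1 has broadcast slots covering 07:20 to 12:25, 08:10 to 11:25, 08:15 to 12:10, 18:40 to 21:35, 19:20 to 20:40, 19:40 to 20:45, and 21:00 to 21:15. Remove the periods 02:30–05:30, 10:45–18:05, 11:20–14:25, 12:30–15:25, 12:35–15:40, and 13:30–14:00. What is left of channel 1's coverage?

First set merges to 07:20–12:25, 18:40–21:35.
Second set merges to 02:30–05:30, 10:45–18:05.
07:20–12:25 minus B → 07:20–10:45.
18:40–21:35: no B overlap → unchanged.

07:20–10:45, 18:40–21:35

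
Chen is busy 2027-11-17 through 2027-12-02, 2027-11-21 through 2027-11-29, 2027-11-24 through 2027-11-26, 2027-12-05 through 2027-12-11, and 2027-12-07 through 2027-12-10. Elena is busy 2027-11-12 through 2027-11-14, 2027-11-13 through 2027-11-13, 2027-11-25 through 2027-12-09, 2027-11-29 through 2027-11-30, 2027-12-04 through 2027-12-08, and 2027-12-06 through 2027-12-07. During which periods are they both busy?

First set merges to 2027-11-17 through 2027-12-02, 2027-12-05 through 2027-12-11.
Second set merges to 2027-11-12 through 2027-11-14, 2027-11-25 through 2027-12-09.
2027-11-17 through 2027-12-02 overlaps B on 2027-11-25 through 2027-12-02.
2027-12-05 through 2027-12-11 overlaps B on 2027-12-05 through 2027-12-09.

2027-11-25 through 2027-12-02, 2027-12-05 through 2027-12-09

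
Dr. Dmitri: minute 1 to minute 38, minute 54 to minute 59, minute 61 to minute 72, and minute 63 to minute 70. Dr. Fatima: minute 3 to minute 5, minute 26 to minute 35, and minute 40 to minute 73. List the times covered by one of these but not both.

Merge the first list: minute 1 to minute 38, minute 54 to minute 59, minute 61 to minute 72.
Only in the first: minute 1 to minute 3, minute 5 to minute 26, minute 35 to minute 38.
Only in the second: minute 40 to minute 54, minute 59 to minute 61, minute 72 to minute 73.
Together these are the periods covered by exactly one.

minute 1 to minute 3, minute 5 to minute 26, minute 35 to minute 38, minute 40 to minute 54, minute 59 to minute 61, minute 72 to minute 73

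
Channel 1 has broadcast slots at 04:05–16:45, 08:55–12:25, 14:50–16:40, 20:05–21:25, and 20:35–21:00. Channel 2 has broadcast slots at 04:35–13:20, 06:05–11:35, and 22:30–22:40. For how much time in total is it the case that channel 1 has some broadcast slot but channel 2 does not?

A, merged: 04:05-16:45, 20:05-21:25.
B, merged: 04:35-13:20, 22:30-22:40.
A \ B = 04:05-04:35, 13:20-16:45, 20:05-21:25.
Total: 30 min + 3 h 25 min + 1 h 20 min = 5 h 15 min.

5 h 15 min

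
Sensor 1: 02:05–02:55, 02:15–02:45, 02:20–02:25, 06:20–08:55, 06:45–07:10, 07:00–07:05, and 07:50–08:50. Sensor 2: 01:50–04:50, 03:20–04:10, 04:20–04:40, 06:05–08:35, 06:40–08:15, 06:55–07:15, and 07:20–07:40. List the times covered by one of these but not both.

First set merges to 02:05-02:55, 06:20-08:55.
Second set merges to 01:50-04:50, 06:05-08:35.
Only in the first: 08:35-08:55.
Only in the second: 01:50-02:05, 02:55-04:50, 06:05-06:20.
Together these are the periods covered by exactly one.

01:50-02:05, 02:55-04:50, 06:05-06:20, 08:35-08:55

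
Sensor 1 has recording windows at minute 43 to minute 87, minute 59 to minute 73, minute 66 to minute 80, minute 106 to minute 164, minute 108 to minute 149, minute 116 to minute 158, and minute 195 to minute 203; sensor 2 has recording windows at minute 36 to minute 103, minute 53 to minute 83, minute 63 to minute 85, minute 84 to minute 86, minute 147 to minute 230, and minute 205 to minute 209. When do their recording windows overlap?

Merge the first list: minute 43 to minute 87, minute 106 to minute 164, minute 195 to minute 203.
Merge the second list: minute 36 to minute 103, minute 147 to minute 230.
minute 43 to minute 87 ∩ B → minute 43 to minute 87.
minute 106 to minute 164 ∩ B → minute 147 to minute 164.
minute 195 to minute 203 ∩ B → minute 195 to minute 203.

minute 43 to minute 87, minute 147 to minute 164, minute 195 to minute 203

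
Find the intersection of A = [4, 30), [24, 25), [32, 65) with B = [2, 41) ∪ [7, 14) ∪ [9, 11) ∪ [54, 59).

[4, 30) ∪ [32, 41) ∪ [54, 59)

First set merges to [4, 30), [32, 65).
Second set merges to [2, 41), [54, 59).
[4, 30) ∩ B → [4, 30).
[32, 65) ∩ B → [32, 41), [54, 59).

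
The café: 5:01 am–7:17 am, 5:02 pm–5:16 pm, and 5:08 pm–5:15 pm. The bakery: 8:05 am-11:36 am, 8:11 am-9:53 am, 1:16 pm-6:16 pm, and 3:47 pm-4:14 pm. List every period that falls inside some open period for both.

5:02 pm–5:16 pm

First set merges to 5:01 am–7:17 am, 5:02 pm–5:16 pm.
Second set merges to 8:05 am–11:36 am, 1:16 pm–6:16 pm.
5:01 am–7:17 am falls entirely outside B.
5:02 pm–5:16 pm overlaps B on 5:02 pm–5:16 pm.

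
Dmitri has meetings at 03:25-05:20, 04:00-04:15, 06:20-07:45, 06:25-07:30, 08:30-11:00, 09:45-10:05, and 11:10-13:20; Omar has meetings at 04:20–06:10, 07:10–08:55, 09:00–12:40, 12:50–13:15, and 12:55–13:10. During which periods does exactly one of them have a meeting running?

03:25–04:20, 05:20–06:10, 06:20–07:10, 07:45–08:30, 08:55–09:00, 11:00–11:10, 12:40–12:50, 13:15–13:20

Merge the first list: 03:25–05:20, 06:20–07:45, 08:30–11:00, 11:10–13:20.
Merge the second list: 04:20–06:10, 07:10–08:55, 09:00–12:40, 12:50–13:15.
Only in the first: 03:25–04:20, 06:20–07:10, 08:55–09:00, 12:40–12:50, 13:15–13:20.
Only in the second: 05:20–06:10, 07:45–08:30, 11:00–11:10.
Together these are the periods covered by exactly one.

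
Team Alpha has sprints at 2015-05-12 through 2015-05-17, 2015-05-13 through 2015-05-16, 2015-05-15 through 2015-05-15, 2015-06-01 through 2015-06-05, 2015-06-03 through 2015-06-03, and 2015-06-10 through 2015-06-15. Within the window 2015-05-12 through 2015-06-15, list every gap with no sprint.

2015-05-18 through 2015-05-31, 2015-06-06 through 2015-06-09

After merging, the occupied span is 2015-05-12 through 2015-05-17, 2015-06-01 through 2015-06-05, 2015-06-10 through 2015-06-15.
Complement within 2015-05-12 through 2015-06-15: 2015-05-18 through 2015-05-31, 2015-06-06 through 2015-06-09.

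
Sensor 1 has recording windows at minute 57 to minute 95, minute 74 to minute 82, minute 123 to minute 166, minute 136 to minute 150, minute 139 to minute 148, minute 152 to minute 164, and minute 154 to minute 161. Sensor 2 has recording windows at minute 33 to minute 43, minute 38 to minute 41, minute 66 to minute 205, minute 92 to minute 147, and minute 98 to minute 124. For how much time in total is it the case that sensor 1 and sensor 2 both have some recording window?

72 minutes

First set merges to minute 57 to minute 95, minute 123 to minute 166.
Second set merges to minute 33 to minute 43, minute 66 to minute 205.
A ∩ B = minute 66 to minute 95, minute 123 to minute 166.
Total: 29 minutes + 43 minutes = 72 minutes.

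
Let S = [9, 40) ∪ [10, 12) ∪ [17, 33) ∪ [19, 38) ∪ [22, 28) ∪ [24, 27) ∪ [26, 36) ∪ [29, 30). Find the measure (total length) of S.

Merged: [9, 40).
Length: 31.

31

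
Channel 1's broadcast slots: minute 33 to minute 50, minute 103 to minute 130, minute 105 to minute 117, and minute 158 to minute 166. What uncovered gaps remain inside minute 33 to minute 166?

minute 50 to minute 103, minute 130 to minute 158

The merged coverage is minute 33 to minute 50, minute 103 to minute 130, minute 158 to minute 166.
Complement within minute 33 to minute 166: minute 50 to minute 103, minute 130 to minute 158.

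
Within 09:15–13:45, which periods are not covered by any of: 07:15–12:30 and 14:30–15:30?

The merged coverage is 07:15–12:30, 14:30–15:30.
Complement within 09:15–13:45: 12:30–13:45.

12:30–13:45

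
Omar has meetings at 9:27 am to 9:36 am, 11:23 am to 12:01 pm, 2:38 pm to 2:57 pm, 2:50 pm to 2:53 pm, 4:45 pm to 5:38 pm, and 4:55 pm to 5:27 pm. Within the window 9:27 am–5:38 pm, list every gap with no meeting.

Covered (merged): 9:27 am–9:36 am, 11:23 am–12:01 pm, 2:38 pm–2:57 pm, 4:45 pm–5:38 pm.
Gaps within 9:27 am–5:38 pm: 9:36 am–11:23 am, 12:01 pm–2:38 pm, 2:57 pm–4:45 pm.

9:36 am–11:23 am, 12:01 pm–2:38 pm, 2:57 pm–4:45 pm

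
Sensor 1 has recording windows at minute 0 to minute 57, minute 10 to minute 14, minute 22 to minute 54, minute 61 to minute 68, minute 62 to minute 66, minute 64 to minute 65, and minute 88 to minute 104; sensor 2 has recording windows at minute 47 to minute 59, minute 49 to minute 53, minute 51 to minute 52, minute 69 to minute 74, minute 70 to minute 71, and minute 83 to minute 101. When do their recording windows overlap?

Merge the first list: minute 0 to minute 57, minute 61 to minute 68, minute 88 to minute 104.
Merge the second list: minute 47 to minute 59, minute 69 to minute 74, minute 83 to minute 101.
minute 0 to minute 57 ∩ B → minute 47 to minute 57.
minute 61 to minute 68 meets no B interval.
minute 88 to minute 104 ∩ B → minute 88 to minute 101.

minute 47 to minute 57, minute 88 to minute 101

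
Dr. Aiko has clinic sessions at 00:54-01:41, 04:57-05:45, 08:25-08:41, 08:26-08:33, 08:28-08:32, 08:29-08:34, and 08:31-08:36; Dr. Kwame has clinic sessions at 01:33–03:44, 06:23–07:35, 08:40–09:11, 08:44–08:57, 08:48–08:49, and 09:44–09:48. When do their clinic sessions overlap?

First set merges to 00:54-01:41, 04:57-05:45, 08:25-08:41.
Second set merges to 01:33-03:44, 06:23-07:35, 08:40-09:11, 09:44-09:48.
00:54-01:41 ∩ B → 01:33-01:41.
04:57-05:45 meets no B interval.
08:25-08:41 ∩ B → 08:40-08:41.

01:33-01:41, 08:40-08:41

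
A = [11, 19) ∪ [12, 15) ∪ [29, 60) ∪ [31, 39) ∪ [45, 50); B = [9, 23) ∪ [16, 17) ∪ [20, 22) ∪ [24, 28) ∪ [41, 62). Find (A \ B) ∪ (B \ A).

[9, 11) ∪ [19, 23) ∪ [24, 28) ∪ [29, 41) ∪ [60, 62)

A, merged: [11, 19), [29, 60).
B, merged: [9, 23), [24, 28), [41, 62).
A but not B: [29, 41).
B but not A: [9, 11), [19, 23), [24, 28), [60, 62).
Combining gives A △ B.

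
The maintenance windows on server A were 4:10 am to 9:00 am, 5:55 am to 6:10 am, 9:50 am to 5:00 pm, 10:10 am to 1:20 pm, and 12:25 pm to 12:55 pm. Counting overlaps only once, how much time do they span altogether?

Merged: 4:10 am-9:00 am, 9:50 am-5:00 pm.
Lengths: 4 h 50 min + 7 h 10 min = 12 h.

12 h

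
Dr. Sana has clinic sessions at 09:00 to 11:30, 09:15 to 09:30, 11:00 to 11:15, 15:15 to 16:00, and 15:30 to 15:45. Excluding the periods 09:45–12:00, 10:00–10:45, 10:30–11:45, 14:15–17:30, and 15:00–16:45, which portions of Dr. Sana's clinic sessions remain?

A, merged: 09:00–11:30, 15:15–16:00.
B, merged: 09:45–12:00, 14:15–17:30.
09:00–11:30 with B removed leaves 09:00–09:45.
15:15–16:00 lies entirely inside B → drops out.

09:00–09:45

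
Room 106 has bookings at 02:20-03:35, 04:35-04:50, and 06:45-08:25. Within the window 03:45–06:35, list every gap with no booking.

The merged coverage is 02:20-03:35, 04:35-04:50, 06:45-08:25.
Gaps within 03:45-06:35: 03:45-04:35, 04:50-06:35.

03:45-04:35, 04:50-06:35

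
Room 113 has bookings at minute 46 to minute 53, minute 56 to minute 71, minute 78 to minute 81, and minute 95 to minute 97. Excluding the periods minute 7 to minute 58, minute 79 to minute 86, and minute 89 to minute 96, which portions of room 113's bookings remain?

minute 58 to minute 71, minute 78 to minute 79, minute 96 to minute 97

minute 46 to minute 53: entirely removed.
minute 56 to minute 71 \ B = minute 58 to minute 71.
minute 78 to minute 81 \ B = minute 78 to minute 79.
minute 95 to minute 97 \ B = minute 96 to minute 97.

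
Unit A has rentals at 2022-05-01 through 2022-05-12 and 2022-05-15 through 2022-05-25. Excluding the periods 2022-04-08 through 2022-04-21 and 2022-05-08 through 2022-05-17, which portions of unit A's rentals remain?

2022-05-01 through 2022-05-12 \ B = 2022-05-01 through 2022-05-07.
2022-05-15 through 2022-05-25 \ B = 2022-05-18 through 2022-05-25.

2022-05-01 through 2022-05-07, 2022-05-18 through 2022-05-25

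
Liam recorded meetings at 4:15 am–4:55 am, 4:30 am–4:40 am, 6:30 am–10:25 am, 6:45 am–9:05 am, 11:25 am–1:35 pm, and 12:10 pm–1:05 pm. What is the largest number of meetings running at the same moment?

Sweep endpoints in order; track running count of active intervals.
Peak of 2 reached at 4:30 am.

2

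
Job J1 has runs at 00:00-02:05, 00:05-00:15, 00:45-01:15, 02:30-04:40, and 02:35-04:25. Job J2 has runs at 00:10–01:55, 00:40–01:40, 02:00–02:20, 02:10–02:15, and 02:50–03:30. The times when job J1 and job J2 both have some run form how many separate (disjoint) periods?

A, merged: 00:00–02:05, 02:30–04:40.
B, merged: 00:10–01:55, 02:00–02:20, 02:50–03:30.
A ∩ B = 00:10–01:55, 02:00–02:05, 02:50–03:30.
That is 3 disjoint pieces.

3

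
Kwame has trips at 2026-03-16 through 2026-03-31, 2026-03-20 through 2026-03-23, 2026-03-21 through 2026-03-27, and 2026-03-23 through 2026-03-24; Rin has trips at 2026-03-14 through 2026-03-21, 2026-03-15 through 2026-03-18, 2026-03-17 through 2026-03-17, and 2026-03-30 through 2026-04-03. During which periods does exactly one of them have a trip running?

2026-03-14 through 2026-03-15, 2026-03-22 through 2026-03-29, 2026-04-01 through 2026-04-03

A, merged: 2026-03-16 through 2026-03-31.
B, merged: 2026-03-14 through 2026-03-21, 2026-03-30 through 2026-04-03.
A but not B: 2026-03-22 through 2026-03-29.
B but not A: 2026-03-14 through 2026-03-15, 2026-04-01 through 2026-04-03.
Combining gives A △ B.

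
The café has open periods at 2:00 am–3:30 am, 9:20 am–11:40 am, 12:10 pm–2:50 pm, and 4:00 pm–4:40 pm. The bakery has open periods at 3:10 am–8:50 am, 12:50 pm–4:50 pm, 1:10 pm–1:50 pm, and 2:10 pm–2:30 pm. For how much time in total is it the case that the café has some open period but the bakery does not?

B, merged: 3:10 am-8:50 am, 12:50 pm-4:50 pm.
A \ B = 2:00 am-3:10 am, 9:20 am-11:40 am, 12:10 pm-12:50 pm.
Total: 1 h 10 min + 2 h 20 min + 40 min = 4 h 10 min.

4 h 10 min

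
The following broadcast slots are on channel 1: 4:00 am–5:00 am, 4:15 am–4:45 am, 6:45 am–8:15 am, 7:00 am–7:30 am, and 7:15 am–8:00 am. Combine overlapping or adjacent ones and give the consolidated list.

4:15 am-4:45 am overlaps/touches 4:00 am-5:00 am → extend to 4:00 am-5:00 am.
6:45 am-8:15 am is disjoint → start new block.
7:00 am-7:30 am overlaps/touches 6:45 am-8:15 am → extend to 6:45 am-8:15 am.
7:15 am-8:00 am overlaps/touches 6:45 am-8:15 am → extend to 6:45 am-8:15 am.

4:00 am-5:00 am, 6:45 am-8:15 am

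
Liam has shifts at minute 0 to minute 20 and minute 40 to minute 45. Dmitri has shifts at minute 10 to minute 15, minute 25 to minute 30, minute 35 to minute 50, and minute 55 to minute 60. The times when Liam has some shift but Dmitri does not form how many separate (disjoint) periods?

2

A \ B = minute 0 to minute 10, minute 15 to minute 20.
That is 2 disjoint pieces.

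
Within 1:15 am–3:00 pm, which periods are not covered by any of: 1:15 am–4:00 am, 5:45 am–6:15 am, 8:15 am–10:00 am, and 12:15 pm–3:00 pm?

The merged coverage is 1:15 am-4:00 am, 5:45 am-6:15 am, 8:15 am-10:00 am, 12:15 pm-3:00 pm.
Complement within 1:15 am-3:00 pm: 4:00 am-5:45 am, 6:15 am-8:15 am, 10:00 am-12:15 pm.

4:00 am-5:45 am, 6:15 am-8:15 am, 10:00 am-12:15 pm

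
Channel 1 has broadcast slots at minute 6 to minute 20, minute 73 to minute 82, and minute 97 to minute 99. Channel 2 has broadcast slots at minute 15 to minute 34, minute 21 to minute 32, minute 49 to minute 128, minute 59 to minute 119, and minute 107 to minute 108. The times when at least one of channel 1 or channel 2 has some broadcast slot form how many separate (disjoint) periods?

2

B, merged: minute 15 to minute 34, minute 49 to minute 128.
A ∪ B = minute 6 to minute 34, minute 49 to minute 128.
That is 2 disjoint pieces.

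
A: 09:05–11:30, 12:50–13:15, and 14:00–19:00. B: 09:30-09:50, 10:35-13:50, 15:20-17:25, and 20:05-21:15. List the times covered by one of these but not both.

09:05-09:30, 09:50-10:35, 11:30-12:50, 13:15-13:50, 14:00-15:20, 17:25-19:00, 20:05-21:15

A \ B = 09:05-09:30, 09:50-10:35, 14:00-15:20, 17:25-19:00.
B \ A = 11:30-12:50, 13:15-13:50, 20:05-21:15.
Union of the two gives the symmetric difference.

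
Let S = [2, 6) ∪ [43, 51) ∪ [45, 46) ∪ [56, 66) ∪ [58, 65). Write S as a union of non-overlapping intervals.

[43, 51) is disjoint → start new block.
[45, 46) overlaps/touches [43, 51) → extend to [43, 51).
[56, 66) is disjoint → start new block.
[58, 65) overlaps/touches [56, 66) → extend to [56, 66).

[2, 6) ∪ [43, 51) ∪ [56, 66)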